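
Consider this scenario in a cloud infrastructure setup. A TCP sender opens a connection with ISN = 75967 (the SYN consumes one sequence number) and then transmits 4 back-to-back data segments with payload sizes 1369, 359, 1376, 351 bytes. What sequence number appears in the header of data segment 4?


The SYN occupies sequence number ISN = 75967, so the first data byte is ISN + 1 = 75968.
SEQ of data segment i = (ISN + 1) + sum of payload sizes of segments 1..i-1.
Segment 1: SEQ = 75968, payload = 1369 bytes
Segment 2: SEQ = 77337, payload = 359 bytes
Segment 3: SEQ = 77696, payload = 1376 bytes
Segment 4: SEQ = 79072, payload = 351 bytes
SEQ of segment 4 = 75968 + 1369 + 359 + 1376 = 79072

79072


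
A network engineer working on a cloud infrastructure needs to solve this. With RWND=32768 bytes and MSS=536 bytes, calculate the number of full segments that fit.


Given: RWND = 32768 bytes, MSS = 536 bytes
Full segments = floor(RWND / MSS)
Full segments = floor(32768 / 536)
Full segments = floor(61.1343) = 61

61


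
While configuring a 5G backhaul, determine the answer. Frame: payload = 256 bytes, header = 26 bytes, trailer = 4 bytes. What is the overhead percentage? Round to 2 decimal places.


Given: payload = 256 B, header = 26 B, trailer = 4 B
Overhead bytes = header + trailer = 26 + 4 = 30
Total frame = payload + overhead = 256 + 30 = 286
Overhead % = 30 / 286 * 100 = 10.4895% -> 10.49% (2 dp)

10.49


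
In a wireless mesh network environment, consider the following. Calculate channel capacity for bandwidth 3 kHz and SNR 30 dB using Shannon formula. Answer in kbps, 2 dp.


Given: B = 3 kHz, SNR = 30 dB
SNR linear = 10^(30/10) = 1000
1 + SNR = 1001
log2(1001) = 9.9672262588
C = 3 * 1000 * 9.9672262588 = 29901.6788 bps
C = 29.901679 kbps -> 29.90 kbps (2 dp)

29.90


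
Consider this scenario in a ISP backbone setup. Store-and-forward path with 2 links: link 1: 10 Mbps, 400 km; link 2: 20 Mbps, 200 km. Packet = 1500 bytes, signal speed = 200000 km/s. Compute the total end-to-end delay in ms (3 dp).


Packet = 1500 bytes = 12000 bits. Store-and-forward: sum (t_trans + t_prop) per link.
Link 1: t_trans = 12000/(10*10^6) s = 1.2000 ms; t_prop = 400/200000 s = 2.0000 ms; subtotal = 3.2000 ms
Link 2: t_trans = 12000/(20*10^6) s = 0.6000 ms; t_prop = 200/200000 s = 1.0000 ms; subtotal = 1.6000 ms
End-to-end = 3.2000 + 1.6000 = 4.8000 ms -> 4.800 ms (3 dp)

4.800


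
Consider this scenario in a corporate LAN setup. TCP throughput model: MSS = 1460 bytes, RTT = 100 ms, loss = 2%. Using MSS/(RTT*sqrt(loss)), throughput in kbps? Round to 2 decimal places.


Given: MSS = 1460 bytes, RTT = 100 ms, loss = 2%
RTT in seconds = 100 / 1000 = 0.1
Loss rate = 2% = 0.02
sqrt(loss) = sqrt(0.02) = 0.141421356237
Throughput (bytes/s) = 1460 / (0.1 * 0.141421356237) = 103237.5901
Throughput (kbps) = 103237.5901 * 8 / 1000 = 825.900720 -> 825.90 kbps (2 dp)

825.90


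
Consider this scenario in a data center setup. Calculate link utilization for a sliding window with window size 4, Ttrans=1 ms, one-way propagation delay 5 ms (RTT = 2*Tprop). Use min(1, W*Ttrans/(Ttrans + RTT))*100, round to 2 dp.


Given: W = 4, Ttrans = 1 ms, RTT = 10 ms (= 2 * Tprop, Tprop = 5 ms)
Cycle time = Ttrans + RTT = 1 + 10 = 11 ms (first packet sent until its ACK returns)
W * Ttrans = 4 * 1 = 4 ms of sending per cycle
W * Ttrans / (Ttrans + RTT) = 4 / 11 = 0.363636
U = min(1, 0.363636) = 0.363636
U% = 36.36%

36.36


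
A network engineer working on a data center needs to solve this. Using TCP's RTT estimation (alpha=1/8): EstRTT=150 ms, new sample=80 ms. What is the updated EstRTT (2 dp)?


Given: EstRTT = 150 ms, SampleRTT = 80 ms, alpha = 1/8
New EstRTT = (1 - alpha) * EstRTT + alpha * SampleRTT
(7/8) * 150 = 131.25
(1/8) * 80 = 10
New EstRTT = 131.25 + 10 = 141.25 ms -> 141.25 ms (2 dp)

141.25


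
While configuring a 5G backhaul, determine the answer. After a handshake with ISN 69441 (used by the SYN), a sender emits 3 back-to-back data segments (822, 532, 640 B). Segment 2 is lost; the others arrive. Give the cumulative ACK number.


SYN uses sequence number 69441; first data byte = ISN + 1 = 69442.
Segment 1: SEQ = 69442, len = 822 B, covers [69442, 70263]
Segment 2: SEQ = 70264, len = 532 B, covers [70264, 70795] [LOST]
Segment 3: SEQ = 70796, len = 640 B, covers [70796, 71435]
In-order data received: bytes [69442, 70263] (segments 1..1).
Segment 2 missing -> gap begins at byte 70264; later segments buffered out of order.
Cumulative ACK = next expected in-order byte = 69442 + 822 = 70264

70264


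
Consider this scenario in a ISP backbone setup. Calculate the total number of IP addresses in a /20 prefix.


Given: CIDR prefix /20
Host bits = 32 - 20 = 12
Total addresses = 2^12 = 4096

4096


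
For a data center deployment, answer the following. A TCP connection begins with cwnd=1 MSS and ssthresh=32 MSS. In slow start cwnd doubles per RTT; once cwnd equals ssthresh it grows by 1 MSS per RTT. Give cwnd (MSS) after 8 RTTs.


RTT 0: cwnd = 1 MSS (initial)
RTT 1: cwnd = 2 MSS (slow start, doubled)
RTT 2: cwnd = 4 MSS (slow start, doubled)
RTT 3: cwnd = 8 MSS (slow start, doubled)
RTT 4: cwnd = 16 MSS (slow start, doubled)
RTT 5: cwnd = 32 MSS (slow start, doubled)
RTT 6: cwnd = 33 MSS (congestion avoidance, +1)
RTT 7: cwnd = 34 MSS (congestion avoidance, +1)
RTT 8: cwnd = 35 MSS (congestion avoidance, +1)

35


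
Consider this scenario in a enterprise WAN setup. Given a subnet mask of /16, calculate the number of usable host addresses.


Given: subnet mask /16
Host bits = 32 - 16 = 16
Total addresses = 2^16 = 65536
Usable hosts = 65536 - 2 (network + broadcast) = 65534

65534


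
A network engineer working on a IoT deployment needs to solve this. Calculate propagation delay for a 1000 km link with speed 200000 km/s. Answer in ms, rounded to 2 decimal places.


Given: distance = 1000 km, speed = 200000 km/s
Delay = distance / speed = 1000 / 200000 seconds
Delay in ms = 1000 * 1000 / 200000
Delay = 5.0000 ms
Rounded to 2 dp = 5.00 ms

5.00


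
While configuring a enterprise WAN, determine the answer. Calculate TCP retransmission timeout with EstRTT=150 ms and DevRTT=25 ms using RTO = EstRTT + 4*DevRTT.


Given: EstRTT = 150 ms, DevRTT = 25 ms
Timeout = EstRTT + 4 * DevRTT
4 * DevRTT = 4 * 25 = 100
Timeout = 150 + 100 = 250 ms

250


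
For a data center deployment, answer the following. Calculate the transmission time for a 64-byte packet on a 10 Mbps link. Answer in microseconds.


Given: packet = 64 bytes, bandwidth = 10 Mbps
Packet in bits = 64 * 8 = 512 bits
Bandwidth = 10 * 10^6 = 10000000 bps
Time = 512 / 10000000 seconds
Time in us = 512 * 10^6 / 10000000 = 51.2

51.2


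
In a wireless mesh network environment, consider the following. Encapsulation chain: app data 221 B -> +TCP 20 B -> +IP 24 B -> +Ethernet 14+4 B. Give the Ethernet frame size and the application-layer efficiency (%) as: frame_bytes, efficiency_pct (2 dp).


TCP segment = 221 + 20 = 241 B
IP packet = 241 + 24 = 265 B
Ethernet frame = 265 + 14 + 4 = 283 B
Efficiency = app / frame = 221 / 283 = 0.780919 = 78.0919% -> 78.09% (2 dp)

283, 78.09


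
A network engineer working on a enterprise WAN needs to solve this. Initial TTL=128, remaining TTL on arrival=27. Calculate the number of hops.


Given: initial TTL = 128, received TTL = 27
Hops = initial TTL - received TTL
Hops = 128 - 27 = 101

101


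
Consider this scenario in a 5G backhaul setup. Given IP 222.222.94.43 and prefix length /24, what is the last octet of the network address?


Given: IP = 222.222.94.43, prefix = /24
Subnet mask = 255.255.255.0
Last octet of IP: 43
Last octet of mask: 0
Network last octet = 43 AND 0 = 0

0


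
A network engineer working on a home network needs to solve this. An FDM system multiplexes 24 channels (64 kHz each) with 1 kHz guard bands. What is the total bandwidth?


Given: 24 channels, 64 kHz each, guard = 1 kHz
Channel bandwidth = 24 * 64 = 1536 kHz
Guard bands = 23 gaps * 1 kHz = 23 kHz
Total = 1536 + 23 = 1559 kHz

1559


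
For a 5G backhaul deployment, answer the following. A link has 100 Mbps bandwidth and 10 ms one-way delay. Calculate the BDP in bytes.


Given: bandwidth = 100 Mbps, delay = 10 ms
BDP in bits = 100 * 10^6 * 10 / 1000
BDP in bits = 1000000
BDP in bytes = 1000000 / 8 = 125000

125000


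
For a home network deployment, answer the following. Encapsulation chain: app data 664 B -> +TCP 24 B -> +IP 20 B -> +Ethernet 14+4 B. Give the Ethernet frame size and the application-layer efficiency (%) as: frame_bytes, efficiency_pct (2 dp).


TCP segment = 664 + 24 = 688 B
IP packet = 688 + 20 = 708 B
Ethernet frame = 708 + 14 + 4 = 726 B
Efficiency = app / frame = 664 / 726 = 0.914601 = 91.4601% -> 91.46% (2 dp)

726, 91.46


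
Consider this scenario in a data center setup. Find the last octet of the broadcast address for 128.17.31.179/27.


Given: IP = 128.17.31.179, prefix = /27
Host bits = 32 - 27 = 5
Network last octet = 179 AND mask = 160
Host part size = 2^5 - 1 = 31
Broadcast last octet = 160 OR 31 = 191

191


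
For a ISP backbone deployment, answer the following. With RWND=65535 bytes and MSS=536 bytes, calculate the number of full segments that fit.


Given: RWND = 65535 bytes, MSS = 536 bytes
Full segments = floor(RWND / MSS)
Full segments = floor(65535 / 536)
Full segments = floor(122.2668) = 122

122


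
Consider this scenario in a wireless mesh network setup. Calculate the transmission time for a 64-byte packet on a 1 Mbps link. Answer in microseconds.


Given: packet = 64 bytes, bandwidth = 1 Mbps
Packet in bits = 64 * 8 = 512 bits
Bandwidth = 1 * 10^6 = 1000000 bps
Time = 512 / 1000000 seconds
Time in us = 512 * 10^6 / 1000000 = 512

512


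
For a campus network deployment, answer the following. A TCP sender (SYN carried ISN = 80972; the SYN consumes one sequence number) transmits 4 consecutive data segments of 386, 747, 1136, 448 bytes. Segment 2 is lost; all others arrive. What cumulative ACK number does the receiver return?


SYN uses sequence number 80972; first data byte = ISN + 1 = 80973.
Segment 1: SEQ = 80973, len = 386 B, covers [80973, 81358]
Segment 2: SEQ = 81359, len = 747 B, covers [81359, 82105] [LOST]
Segment 3: SEQ = 82106, len = 1136 B, covers [82106, 83241]
Segment 4: SEQ = 83242, len = 448 B, covers [83242, 83689]
In-order data received: bytes [80973, 81358] (segments 1..1).
Segment 2 missing -> gap begins at byte 81359; later segments buffered out of order.
Cumulative ACK = next expected in-order byte = 80973 + 386 = 81359

81359


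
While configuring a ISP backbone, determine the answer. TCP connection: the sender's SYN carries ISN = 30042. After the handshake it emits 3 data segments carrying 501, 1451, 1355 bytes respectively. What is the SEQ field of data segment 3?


The SYN occupies sequence number ISN = 30042, so the first data byte is ISN + 1 = 30043.
SEQ of data segment i = (ISN + 1) + sum of payload sizes of segments 1..i-1.
Segment 1: SEQ = 30043, payload = 501 bytes
Segment 2: SEQ = 30544, payload = 1451 bytes
Segment 3: SEQ = 31995, payload = 1355 bytes
SEQ of segment 3 = 30043 + 501 + 1451 = 31995

31995


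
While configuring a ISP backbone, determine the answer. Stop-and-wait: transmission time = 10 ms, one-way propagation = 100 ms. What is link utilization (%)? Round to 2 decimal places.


Given: Ttrans = 10 ms, Tprop = 100 ms
RTT = 2 * Tprop = 2 * 100 = 200 ms
U = Ttrans / (Ttrans + RTT)
U = 10 / (10 + 200)
U = 10 / 210 = 0.047619
U% = 4.76%

4.76


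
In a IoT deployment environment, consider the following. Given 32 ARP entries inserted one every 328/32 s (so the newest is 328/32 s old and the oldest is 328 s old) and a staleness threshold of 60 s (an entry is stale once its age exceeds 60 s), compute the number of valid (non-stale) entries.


Ages are k * 328/32 s for k = 1..32 (spacing = 10.2500 s).
Entry k is valid iff k * 328/32 <= 60 iff k <= 32 * 60 / 328 = 5.8537
n_valid = floor(5.8537) = 5
(n_stale = 32 - 5 = 27)

5


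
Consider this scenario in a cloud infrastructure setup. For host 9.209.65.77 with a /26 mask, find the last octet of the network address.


Given: IP = 9.209.65.77, prefix = /26
Subnet mask = 255.255.255.192
Last octet of IP: 77
Last octet of mask: 192
Network last octet = 77 AND 192 = 64

64


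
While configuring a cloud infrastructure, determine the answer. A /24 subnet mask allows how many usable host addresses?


Given: subnet mask /24
Host bits = 32 - 24 = 8
Total addresses = 2^8 = 256
Usable hosts = 256 - 2 (network + broadcast) = 254

254


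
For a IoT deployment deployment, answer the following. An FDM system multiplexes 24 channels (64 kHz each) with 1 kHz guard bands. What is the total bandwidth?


Given: 24 channels, 64 kHz each, guard = 1 kHz
Channel bandwidth = 24 * 64 = 1536 kHz
Guard bands = 23 gaps * 1 kHz = 23 kHz
Total = 1536 + 23 = 1559 kHz

1559


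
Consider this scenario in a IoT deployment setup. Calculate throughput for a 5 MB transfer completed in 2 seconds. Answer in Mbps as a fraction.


Given: file = 5 MB, time = 2 s
File in Mb = 5 * 8 = 40 Mb
Throughput = 40 / 2 Mbps
Throughput = 20 Mbps

20


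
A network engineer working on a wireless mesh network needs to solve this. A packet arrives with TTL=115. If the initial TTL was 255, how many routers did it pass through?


Given: initial TTL = 255, received TTL = 115
Hops = initial TTL - received TTL
Hops = 255 - 115 = 140

140


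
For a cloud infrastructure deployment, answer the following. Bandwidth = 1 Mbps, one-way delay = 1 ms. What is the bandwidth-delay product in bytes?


Given: bandwidth = 1 Mbps, delay = 1 ms
BDP in bits = 1 * 10^6 * 1 / 1000
BDP in bits = 1000
BDP in bytes = 1000 / 8 = 125

125


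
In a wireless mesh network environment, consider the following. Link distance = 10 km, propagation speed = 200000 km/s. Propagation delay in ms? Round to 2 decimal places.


Given: distance = 10 km, speed = 200000 km/s
Delay = distance / speed = 10 / 200000 seconds
Delay in ms = 10 * 1000 / 200000
Delay = 0.0500 ms
Rounded to 2 dp = 0.05 ms

0.05


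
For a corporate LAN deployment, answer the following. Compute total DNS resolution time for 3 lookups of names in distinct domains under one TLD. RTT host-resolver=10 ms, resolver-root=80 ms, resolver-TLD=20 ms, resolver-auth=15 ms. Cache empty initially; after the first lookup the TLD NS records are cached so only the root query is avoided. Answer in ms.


Lookup 1 (cold cache): local + root + TLD + auth = 10 + 80 + 20 + 15 = 125 ms
Lookups 2..3 (TLD NS cached -> skip root; new domain -> still ask TLD and auth): local + TLD + auth = 10 + 20 + 15 = 45 ms each
Remaining 2 lookups: 2 * 45 = 90 ms
Total = 125 + 90 = 215 ms

215


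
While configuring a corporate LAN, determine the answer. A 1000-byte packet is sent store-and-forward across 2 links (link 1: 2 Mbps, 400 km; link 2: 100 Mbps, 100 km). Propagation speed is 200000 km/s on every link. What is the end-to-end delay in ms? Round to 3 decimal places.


Packet = 1000 bytes = 8000 bits. Store-and-forward: sum (t_trans + t_prop) per link.
Link 1: t_trans = 8000/(2*10^6) s = 4.0000 ms; t_prop = 400/200000 s = 2.0000 ms; subtotal = 6.0000 ms
Link 2: t_trans = 8000/(100*10^6) s = 0.0800 ms; t_prop = 100/200000 s = 0.5000 ms; subtotal = 0.5800 ms
End-to-end = 6.0000 + 0.5800 = 6.5800 ms -> 6.580 ms (3 dp)

6.580


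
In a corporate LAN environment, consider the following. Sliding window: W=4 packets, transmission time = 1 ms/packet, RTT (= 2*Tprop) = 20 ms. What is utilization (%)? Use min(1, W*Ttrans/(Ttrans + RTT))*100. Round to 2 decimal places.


Given: W = 4, Ttrans = 1 ms, RTT = 20 ms (= 2 * Tprop, Tprop = 10 ms)
Cycle time = Ttrans + RTT = 1 + 20 = 21 ms (first packet sent until its ACK returns)
W * Ttrans = 4 * 1 = 4 ms of sending per cycle
W * Ttrans / (Ttrans + RTT) = 4 / 21 = 0.190476
U = min(1, 0.190476) = 0.190476
U% = 19.05%

19.05


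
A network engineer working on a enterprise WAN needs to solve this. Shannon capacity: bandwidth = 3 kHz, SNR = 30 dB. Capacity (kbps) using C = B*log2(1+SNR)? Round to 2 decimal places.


Given: B = 3 kHz, SNR = 30 dB
SNR linear = 10^(30/10) = 1000
1 + SNR = 1001
log2(1001) = 9.9672262588
C = 3 * 1000 * 9.9672262588 = 29901.6788 bps
C = 29.901679 kbps -> 29.90 kbps (2 dp)

29.90


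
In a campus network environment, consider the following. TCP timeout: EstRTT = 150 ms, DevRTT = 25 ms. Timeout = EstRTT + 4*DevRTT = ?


Given: EstRTT = 150 ms, DevRTT = 25 ms
Timeout = EstRTT + 4 * DevRTT
4 * DevRTT = 4 * 25 = 100
Timeout = 150 + 100 = 250 ms

250


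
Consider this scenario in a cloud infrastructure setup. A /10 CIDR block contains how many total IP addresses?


Given: CIDR prefix /10
Host bits = 32 - 10 = 22
Total addresses = 2^22 = 4194304

4194304


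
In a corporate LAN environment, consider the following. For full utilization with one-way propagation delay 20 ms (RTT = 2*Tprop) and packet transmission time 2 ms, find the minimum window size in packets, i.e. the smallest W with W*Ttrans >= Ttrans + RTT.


Given: Ttrans = 2 ms, RTT = 40 ms (= 2 * Tprop, Tprop = 20 ms)
Time until first ACK returns = Ttrans + RTT = 2 + 40 = 42 ms
Need W * Ttrans >= Ttrans + RTT  ->  W >= (Ttrans + RTT) / Ttrans
(Ttrans + RTT) / Ttrans = 42 / 2 = 21
W_min = ceil(21) = 21

21


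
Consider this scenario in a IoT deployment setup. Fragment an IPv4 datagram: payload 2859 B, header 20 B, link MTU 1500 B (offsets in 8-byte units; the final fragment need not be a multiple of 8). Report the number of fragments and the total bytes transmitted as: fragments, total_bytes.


Max data per non-final fragment = floor((MTU - header)/8)*8 = floor((1500 - 20)/8)*8 = floor(1480/8)*8 = 1480 B
Final fragment needs no 8-byte alignment: it can carry up to MTU - header = 1480 B
Non-final fragments needed = ceil((payload - 1480) / 1480) = ceil(1379/1480) = ceil(0.9318) = 1
Number of fragments = 1 + 1 = 2
Fragment sizes (data): 1 * 1480 B + 1379 B (last, 1379 <= 1480 OK)
Total bytes sent = payload + n_frags * header = 2859 + 2*20 = 2859 + 40 = 2899 B

2, 2899


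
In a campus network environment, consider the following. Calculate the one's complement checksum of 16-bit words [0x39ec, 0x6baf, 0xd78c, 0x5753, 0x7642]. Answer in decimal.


Given words: [0x39ec, 0x6baf, 0xd78c, 0x5753, 0x7642]
Step 1: Sum all words
Raw sum = 14828 + 27567 + 55180 + 22355 + 30274 = 150204
Step 2: Fold carry: (19132 + 2) = 19134
One's complement = ~19134 & 0xFFFF = 46401

46401


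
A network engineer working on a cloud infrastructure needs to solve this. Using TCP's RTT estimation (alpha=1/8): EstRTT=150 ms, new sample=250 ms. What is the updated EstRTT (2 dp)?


Given: EstRTT = 150 ms, SampleRTT = 250 ms, alpha = 1/8
New EstRTT = (1 - alpha) * EstRTT + alpha * SampleRTT
(7/8) * 150 = 131.25
(1/8) * 250 = 31.25
New EstRTT = 131.25 + 31.25 = 162.5 ms -> 162.50 ms (2 dp)

162.50


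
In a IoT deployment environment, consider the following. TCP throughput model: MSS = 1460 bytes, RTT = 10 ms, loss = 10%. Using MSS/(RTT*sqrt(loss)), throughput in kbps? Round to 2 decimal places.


Given: MSS = 1460 bytes, RTT = 10 ms, loss = 10%
RTT in seconds = 10 / 1000 = 0.01
Loss rate = 10% = 0.1
sqrt(loss) = sqrt(0.1) = 0.316227766017
Throughput (bytes/s) = 1460 / (0.01 * 0.316227766017) = 461692.5384
Throughput (kbps) = 461692.5384 * 8 / 1000 = 3693.540307 -> 3693.54 kbps (2 dp)

3693.54


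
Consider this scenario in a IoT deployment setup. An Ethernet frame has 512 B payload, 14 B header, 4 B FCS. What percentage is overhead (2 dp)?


Given: payload = 512 B, header = 14 B, trailer = 4 B
Overhead bytes = header + trailer = 14 + 4 = 18
Total frame = payload + overhead = 512 + 18 = 530
Overhead % = 18 / 530 * 100 = 3.3962% -> 3.40% (2 dp)

3.40


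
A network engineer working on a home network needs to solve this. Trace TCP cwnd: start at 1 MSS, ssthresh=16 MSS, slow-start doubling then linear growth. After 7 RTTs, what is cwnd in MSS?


RTT 0: cwnd = 1 MSS (initial)
RTT 1: cwnd = 2 MSS (slow start, doubled)
RTT 2: cwnd = 4 MSS (slow start, doubled)
RTT 3: cwnd = 8 MSS (slow start, doubled)
RTT 4: cwnd = 16 MSS (slow start, doubled)
RTT 5: cwnd = 17 MSS (congestion avoidance, +1)
RTT 6: cwnd = 18 MSS (congestion avoidance, +1)
RTT 7: cwnd = 19 MSS (congestion avoidance, +1)

19


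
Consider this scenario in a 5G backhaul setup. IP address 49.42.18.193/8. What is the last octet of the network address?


Given: IP = 49.42.18.193, prefix = /8
Subnet mask = 255.0.0.0
Last octet of IP: 193
Last octet of mask: 0
Network last octet = 193 AND 0 = 0

0


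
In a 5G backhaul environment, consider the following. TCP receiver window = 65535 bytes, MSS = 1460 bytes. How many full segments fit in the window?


Given: RWND = 65535 bytes, MSS = 1460 bytes
Full segments = floor(RWND / MSS)
Full segments = floor(65535 / 1460)
Full segments = floor(44.887) = 44

44


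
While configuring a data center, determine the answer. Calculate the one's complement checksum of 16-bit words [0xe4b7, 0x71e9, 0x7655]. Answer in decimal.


Given words: [0xe4b7, 0x71e9, 0x7655]
Step 1: Sum all words
Raw sum = 58551 + 29161 + 30293 = 118005
Step 2: Fold carry: (52469 + 1) = 52470
One's complement = ~52470 & 0xFFFF = 13065

13065


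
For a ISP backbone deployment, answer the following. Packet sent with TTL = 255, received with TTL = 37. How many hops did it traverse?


Given: initial TTL = 255, received TTL = 37
Hops = initial TTL - received TTL
Hops = 255 - 37 = 218

218


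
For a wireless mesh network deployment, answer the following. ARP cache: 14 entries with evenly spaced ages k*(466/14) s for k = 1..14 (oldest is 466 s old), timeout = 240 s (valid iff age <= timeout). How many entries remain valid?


Ages are k * 466/14 s for k = 1..14 (spacing = 33.2857 s).
Entry k is valid iff k * 466/14 <= 240 iff k <= 14 * 240 / 466 = 7.2103
n_valid = floor(7.2103) = 7
(n_stale = 14 - 7 = 7)

7


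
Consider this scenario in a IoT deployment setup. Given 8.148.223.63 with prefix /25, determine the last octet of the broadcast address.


Given: IP = 8.148.223.63, prefix = /25
Host bits = 32 - 25 = 7
Network last octet = 63 AND mask = 0
Host part size = 2^7 - 1 = 127
Broadcast last octet = 0 OR 127 = 127

127


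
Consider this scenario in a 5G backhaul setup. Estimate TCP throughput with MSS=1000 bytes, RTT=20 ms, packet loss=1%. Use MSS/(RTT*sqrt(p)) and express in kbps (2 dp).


Given: MSS = 1000 bytes, RTT = 20 ms, loss = 1%
RTT in seconds = 20 / 1000 = 0.02
Loss rate = 1% = 0.01
sqrt(loss) = sqrt(0.01) = 0.1
Throughput (bytes/s) = 1000 / (0.02 * 0.1) = 500000.0000
Throughput (kbps) = 500000.0000 * 8 / 1000 = 4000.000000 -> 4000.00 kbps (2 dp)

4000.00


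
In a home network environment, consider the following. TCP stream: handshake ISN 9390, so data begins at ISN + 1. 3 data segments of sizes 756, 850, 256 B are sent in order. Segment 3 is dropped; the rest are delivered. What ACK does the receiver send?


SYN uses sequence number 9390; first data byte = ISN + 1 = 9391.
Segment 1: SEQ = 9391, len = 756 B, covers [9391, 10146]
Segment 2: SEQ = 10147, len = 850 B, covers [10147, 10996]
Segment 3: SEQ = 10997, len = 256 B, covers [10997, 11252] [LOST]
In-order data received: bytes [9391, 10996] (segments 1..2).
Segment 3 missing -> gap begins at byte 10997.
Cumulative ACK = next expected in-order byte = 9391 + 756 + 850 = 10997

10997


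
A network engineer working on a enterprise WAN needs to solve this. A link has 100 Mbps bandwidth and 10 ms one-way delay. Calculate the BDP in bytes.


Given: bandwidth = 100 Mbps, delay = 10 ms
BDP in bits = 100 * 10^6 * 10 / 1000
BDP in bits = 1000000
BDP in bytes = 1000000 / 8 = 125000

125000


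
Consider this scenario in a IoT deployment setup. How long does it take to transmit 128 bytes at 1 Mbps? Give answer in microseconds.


Given: packet = 128 bytes, bandwidth = 1 Mbps
Packet in bits = 128 * 8 = 1024 bits
Bandwidth = 1 * 10^6 = 1000000 bps
Time = 1024 / 1000000 seconds
Time in us = 1024 * 10^6 / 1000000 = 1024

1024


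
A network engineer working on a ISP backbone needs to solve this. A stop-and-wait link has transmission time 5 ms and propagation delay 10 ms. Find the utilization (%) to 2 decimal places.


Given: Ttrans = 5 ms, Tprop = 10 ms
RTT = 2 * Tprop = 2 * 10 = 20 ms
U = Ttrans / (Ttrans + RTT)
U = 5 / (5 + 20)
U = 5 / 25 = 0.2
U% = 20.00%

20.00


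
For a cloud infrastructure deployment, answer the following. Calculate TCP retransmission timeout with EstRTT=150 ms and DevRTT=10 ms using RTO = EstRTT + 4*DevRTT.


Given: EstRTT = 150 ms, DevRTT = 10 ms
Timeout = EstRTT + 4 * DevRTT
4 * DevRTT = 4 * 10 = 40
Timeout = 150 + 40 = 190 ms

190


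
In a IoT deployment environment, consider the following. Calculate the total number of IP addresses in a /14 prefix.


Given: CIDR prefix /14
Host bits = 32 - 14 = 18
Total addresses = 2^18 = 262144

262144


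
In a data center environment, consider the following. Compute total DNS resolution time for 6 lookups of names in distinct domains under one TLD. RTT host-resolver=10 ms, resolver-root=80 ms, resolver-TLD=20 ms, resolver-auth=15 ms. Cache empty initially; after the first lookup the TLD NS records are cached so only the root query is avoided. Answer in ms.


Lookup 1 (cold cache): local + root + TLD + auth = 10 + 80 + 20 + 15 = 125 ms
Lookups 2..6 (TLD NS cached -> skip root; new domain -> still ask TLD and auth): local + TLD + auth = 10 + 20 + 15 = 45 ms each
Remaining 5 lookups: 5 * 45 = 225 ms
Total = 125 + 225 = 350 ms

350


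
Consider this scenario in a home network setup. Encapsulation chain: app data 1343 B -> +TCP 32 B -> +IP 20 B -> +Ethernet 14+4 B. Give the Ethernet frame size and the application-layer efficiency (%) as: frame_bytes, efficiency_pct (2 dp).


TCP segment = 1343 + 32 = 1375 B
IP packet = 1375 + 20 = 1395 B
Ethernet frame = 1395 + 14 + 4 = 1413 B
Efficiency = app / frame = 1343 / 1413 = 0.950460 = 95.0460% -> 95.05% (2 dp)

1413, 95.05


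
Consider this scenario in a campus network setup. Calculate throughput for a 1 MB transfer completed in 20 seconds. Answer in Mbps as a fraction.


Given: file = 1 MB, time = 20 s
File in Mb = 1 * 8 = 8 Mb
Throughput = 8 / 20 Mbps
Throughput = 2/5 Mbps

2/5


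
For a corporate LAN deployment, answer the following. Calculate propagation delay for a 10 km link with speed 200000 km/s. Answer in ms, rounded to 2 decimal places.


Given: distance = 10 km, speed = 200000 km/s
Delay = distance / speed = 10 / 200000 seconds
Delay in ms = 10 * 1000 / 200000
Delay = 0.0500 ms
Rounded to 2 dp = 0.05 ms

0.05


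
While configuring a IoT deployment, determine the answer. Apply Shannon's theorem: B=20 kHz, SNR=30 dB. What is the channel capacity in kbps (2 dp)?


Given: B = 20 kHz, SNR = 30 dB
SNR linear = 10^(30/10) = 1000
1 + SNR = 1001
log2(1001) = 9.9672262588
C = 20 * 1000 * 9.9672262588 = 199344.5252 bps
C = 199.344525 kbps -> 199.34 kbps (2 dp)

199.34


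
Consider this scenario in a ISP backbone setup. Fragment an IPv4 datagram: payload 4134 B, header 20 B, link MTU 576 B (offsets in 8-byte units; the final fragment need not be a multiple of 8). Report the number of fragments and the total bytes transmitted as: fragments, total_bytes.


Max data per non-final fragment = floor((MTU - header)/8)*8 = floor((576 - 20)/8)*8 = floor(556/8)*8 = 552 B
Final fragment needs no 8-byte alignment: it can carry up to MTU - header = 556 B
Non-final fragments needed = ceil((payload - 556) / 552) = ceil(3578/552) = ceil(6.4819) = 7
Number of fragments = 7 + 1 = 8
Fragment sizes (data): 7 * 552 B + 270 B (last, 270 <= 556 OK)
Total bytes sent = payload + n_frags * header = 4134 + 8*20 = 4134 + 160 = 4294 B

8, 4294


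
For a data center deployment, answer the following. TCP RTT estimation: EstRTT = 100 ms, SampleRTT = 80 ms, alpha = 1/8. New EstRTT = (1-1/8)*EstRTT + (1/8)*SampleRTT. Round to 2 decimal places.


Given: EstRTT = 100 ms, SampleRTT = 80 ms, alpha = 1/8
New EstRTT = (1 - alpha) * EstRTT + alpha * SampleRTT
(7/8) * 100 = 87.5
(1/8) * 80 = 10
New EstRTT = 87.5 + 10 = 97.5 ms -> 97.50 ms (2 dp)

97.50


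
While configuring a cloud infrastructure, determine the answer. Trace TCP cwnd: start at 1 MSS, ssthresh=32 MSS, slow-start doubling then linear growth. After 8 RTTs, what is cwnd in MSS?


RTT 0: cwnd = 1 MSS (initial)
RTT 1: cwnd = 2 MSS (slow start, doubled)
RTT 2: cwnd = 4 MSS (slow start, doubled)
RTT 3: cwnd = 8 MSS (slow start, doubled)
RTT 4: cwnd = 16 MSS (slow start, doubled)
RTT 5: cwnd = 32 MSS (slow start, doubled)
RTT 6: cwnd = 33 MSS (congestion avoidance, +1)
RTT 7: cwnd = 34 MSS (congestion avoidance, +1)
RTT 8: cwnd = 35 MSS (congestion avoidance, +1)

35


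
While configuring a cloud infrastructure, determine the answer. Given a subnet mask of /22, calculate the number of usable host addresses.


Given: subnet mask /22
Host bits = 32 - 22 = 10
Total addresses = 2^10 = 1024
Usable hosts = 1024 - 2 (network + broadcast) = 1022

1022


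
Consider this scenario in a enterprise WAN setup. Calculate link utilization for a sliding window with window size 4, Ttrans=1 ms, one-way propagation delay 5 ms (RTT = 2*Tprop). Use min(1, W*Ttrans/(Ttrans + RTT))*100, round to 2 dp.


Given: W = 4, Ttrans = 1 ms, RTT = 10 ms (= 2 * Tprop, Tprop = 5 ms)
Cycle time = Ttrans + RTT = 1 + 10 = 11 ms (first packet sent until its ACK returns)
W * Ttrans = 4 * 1 = 4 ms of sending per cycle
W * Ttrans / (Ttrans + RTT) = 4 / 11 = 0.363636
U = min(1, 0.363636) = 0.363636
U% = 36.36%

36.36


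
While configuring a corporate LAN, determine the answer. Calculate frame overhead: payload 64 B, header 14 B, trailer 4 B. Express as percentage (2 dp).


Given: payload = 64 B, header = 14 B, trailer = 4 B
Overhead bytes = header + trailer = 14 + 4 = 18
Total frame = payload + overhead = 64 + 18 = 82
Overhead % = 18 / 82 * 100 = 21.9512% -> 21.95% (2 dp)

21.95


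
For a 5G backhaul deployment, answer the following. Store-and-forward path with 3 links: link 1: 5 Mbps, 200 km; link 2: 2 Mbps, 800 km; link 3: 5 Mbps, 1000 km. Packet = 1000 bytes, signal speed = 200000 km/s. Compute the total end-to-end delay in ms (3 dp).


Packet = 1000 bytes = 8000 bits. Store-and-forward: sum (t_trans + t_prop) per link.
Link 1: t_trans = 8000/(5*10^6) s = 1.6000 ms; t_prop = 200/200000 s = 1.0000 ms; subtotal = 2.6000 ms
Link 2: t_trans = 8000/(2*10^6) s = 4.0000 ms; t_prop = 800/200000 s = 4.0000 ms; subtotal = 8.0000 ms
Link 3: t_trans = 8000/(5*10^6) s = 1.6000 ms; t_prop = 1000/200000 s = 5.0000 ms; subtotal = 6.6000 ms
End-to-end = 2.6000 + 8.0000 + 6.6000 = 17.2000 ms -> 17.200 ms (3 dp)

17.200


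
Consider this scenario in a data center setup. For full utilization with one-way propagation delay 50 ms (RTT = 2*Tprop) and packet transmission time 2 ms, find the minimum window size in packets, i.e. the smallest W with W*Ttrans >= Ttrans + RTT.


Given: Ttrans = 2 ms, RTT = 100 ms (= 2 * Tprop, Tprop = 50 ms)
Time until first ACK returns = Ttrans + RTT = 2 + 100 = 102 ms
Need W * Ttrans >= Ttrans + RTT  ->  W >= (Ttrans + RTT) / Ttrans
(Ttrans + RTT) / Ttrans = 102 / 2 = 51
W_min = ceil(51) = 51

51


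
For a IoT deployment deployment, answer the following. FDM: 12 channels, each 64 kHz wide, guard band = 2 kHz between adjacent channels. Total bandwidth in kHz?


Given: 12 channels, 64 kHz each, guard = 2 kHz
Channel bandwidth = 12 * 64 = 768 kHz
Guard bands = 11 gaps * 2 kHz = 22 kHz
Total = 768 + 22 = 790 kHz

790


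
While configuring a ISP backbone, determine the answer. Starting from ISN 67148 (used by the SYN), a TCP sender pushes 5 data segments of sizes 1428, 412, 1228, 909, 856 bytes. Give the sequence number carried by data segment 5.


The SYN occupies sequence number ISN = 67148, so the first data byte is ISN + 1 = 67149.
SEQ of data segment i = (ISN + 1) + sum of payload sizes of segments 1..i-1.
Segment 1: SEQ = 67149, payload = 1428 bytes
Segment 2: SEQ = 68577, payload = 412 bytes
Segment 3: SEQ = 68989, payload = 1228 bytes
Segment 4: SEQ = 70217, payload = 909 bytes
Segment 5: SEQ = 71126, payload = 856 bytes
SEQ of segment 5 = 67149 + 1428 + 412 + 1228 + 909 = 71126

71126


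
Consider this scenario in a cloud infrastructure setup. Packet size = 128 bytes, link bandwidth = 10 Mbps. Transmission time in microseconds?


Given: packet = 128 bytes, bandwidth = 10 Mbps
Packet in bits = 128 * 8 = 1024 bits
Bandwidth = 10 * 10^6 = 10000000 bps
Time = 1024 / 10000000 seconds
Time in us = 1024 * 10^6 / 10000000 = 102.4

102.4


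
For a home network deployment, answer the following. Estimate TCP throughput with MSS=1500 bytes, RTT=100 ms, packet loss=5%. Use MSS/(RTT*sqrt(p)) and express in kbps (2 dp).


Given: MSS = 1500 bytes, RTT = 100 ms, loss = 5%
RTT in seconds = 100 / 1000 = 0.1
Loss rate = 5% = 0.05
sqrt(loss) = sqrt(0.05) = 0.223606797750
Throughput (bytes/s) = 1500 / (0.1 * 0.223606797750) = 67082.0393
Throughput (kbps) = 67082.0393 * 8 / 1000 = 536.656315 -> 536.66 kbps (2 dp)

536.66


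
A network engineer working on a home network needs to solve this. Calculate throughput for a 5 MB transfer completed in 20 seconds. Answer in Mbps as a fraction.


Given: file = 5 MB, time = 20 s
File in Mb = 5 * 8 = 40 Mb
Throughput = 40 / 20 Mbps
Throughput = 2 Mbps

2


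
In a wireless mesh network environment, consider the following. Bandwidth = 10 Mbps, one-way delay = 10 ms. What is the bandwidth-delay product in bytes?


Given: bandwidth = 10 Mbps, delay = 10 ms
BDP in bits = 10 * 10^6 * 10 / 1000
BDP in bits = 100000
BDP in bytes = 100000 / 8 = 12500

12500


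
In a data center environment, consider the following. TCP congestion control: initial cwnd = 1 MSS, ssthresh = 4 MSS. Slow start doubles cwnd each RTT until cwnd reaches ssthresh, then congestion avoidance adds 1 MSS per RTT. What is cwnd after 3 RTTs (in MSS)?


RTT 0: cwnd = 1 MSS (initial)
RTT 1: cwnd = 2 MSS (slow start, doubled)
RTT 2: cwnd = 4 MSS (slow start, doubled)
RTT 3: cwnd = 5 MSS (congestion avoidance, +1)

5


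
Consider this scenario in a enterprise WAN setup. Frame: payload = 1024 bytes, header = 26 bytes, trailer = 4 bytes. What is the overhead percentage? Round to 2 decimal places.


Given: payload = 1024 B, header = 26 B, trailer = 4 B
Overhead bytes = header + trailer = 26 + 4 = 30
Total frame = payload + overhead = 1024 + 30 = 1054
Overhead % = 30 / 1054 * 100 = 2.8463% -> 2.85% (2 dp)

2.85


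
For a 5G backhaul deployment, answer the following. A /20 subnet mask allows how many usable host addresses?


Given: subnet mask /20
Host bits = 32 - 20 = 12
Total addresses = 2^12 = 4096
Usable hosts = 4096 - 2 (network + broadcast) = 4094

4094


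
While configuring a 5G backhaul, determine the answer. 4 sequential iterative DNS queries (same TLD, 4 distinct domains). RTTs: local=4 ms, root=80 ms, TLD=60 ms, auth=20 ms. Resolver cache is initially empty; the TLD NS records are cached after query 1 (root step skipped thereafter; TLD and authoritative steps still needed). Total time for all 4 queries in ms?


Lookup 1 (cold cache): local + root + TLD + auth = 4 + 80 + 60 + 20 = 164 ms
Lookups 2..4 (TLD NS cached -> skip root; new domain -> still ask TLD and auth): local + TLD + auth = 4 + 60 + 20 = 84 ms each
Remaining 3 lookups: 3 * 84 = 252 ms
Total = 164 + 252 = 416 ms

416


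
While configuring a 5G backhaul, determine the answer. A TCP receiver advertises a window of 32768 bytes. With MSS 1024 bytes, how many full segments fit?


Given: RWND = 32768 bytes, MSS = 1024 bytes
Full segments = floor(RWND / MSS)
Full segments = floor(32768 / 1024)
Full segments = floor(32.0) = 32

32


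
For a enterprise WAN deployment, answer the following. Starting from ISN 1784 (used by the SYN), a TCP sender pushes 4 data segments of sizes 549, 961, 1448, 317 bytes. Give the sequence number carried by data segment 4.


The SYN occupies sequence number ISN = 1784, so the first data byte is ISN + 1 = 1785.
SEQ of data segment i = (ISN + 1) + sum of payload sizes of segments 1..i-1.
Segment 1: SEQ = 1785, payload = 549 bytes
Segment 2: SEQ = 2334, payload = 961 bytes
Segment 3: SEQ = 3295, payload = 1448 bytes
Segment 4: SEQ = 4743, payload = 317 bytes
SEQ of segment 4 = 1785 + 549 + 961 + 1448 = 4743

4743


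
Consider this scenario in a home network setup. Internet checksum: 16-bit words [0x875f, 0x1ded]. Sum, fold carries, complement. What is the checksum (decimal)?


Given words: [0x875f, 0x1ded]
Step 1: Sum all words
Raw sum = 34655 + 7661 = 42316
One's complement = ~42316 & 0xFFFF = 23219

23219


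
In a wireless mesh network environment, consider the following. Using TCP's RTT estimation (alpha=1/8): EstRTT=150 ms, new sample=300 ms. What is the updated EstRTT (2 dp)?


Given: EstRTT = 150 ms, SampleRTT = 300 ms, alpha = 1/8
New EstRTT = (1 - alpha) * EstRTT + alpha * SampleRTT
(7/8) * 150 = 131.25
(1/8) * 300 = 37.5
New EstRTT = 131.25 + 37.5 = 168.75 ms -> 168.75 ms (2 dp)

168.75


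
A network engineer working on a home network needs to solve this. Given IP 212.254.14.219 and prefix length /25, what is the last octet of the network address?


Given: IP = 212.254.14.219, prefix = /25
Subnet mask = 255.255.255.128
Last octet of IP: 219
Last octet of mask: 128
Network last octet = 219 AND 128 = 128

128


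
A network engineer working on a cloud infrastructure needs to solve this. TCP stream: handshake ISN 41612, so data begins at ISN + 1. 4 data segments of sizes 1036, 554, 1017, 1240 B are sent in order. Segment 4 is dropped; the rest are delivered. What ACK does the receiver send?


SYN uses sequence number 41612; first data byte = ISN + 1 = 41613.
Segment 1: SEQ = 41613, len = 1036 B, covers [41613, 42648]
Segment 2: SEQ = 42649, len = 554 B, covers [42649, 43202]
Segment 3: SEQ = 43203, len = 1017 B, covers [43203, 44219]
Segment 4: SEQ = 44220, len = 1240 B, covers [44220, 45459] [LOST]
In-order data received: bytes [41613, 44219] (segments 1..3).
Segment 4 missing -> gap begins at byte 44220.
Cumulative ACK = next expected in-order byte = 41613 + 1036 + 554 + 1017 = 44220

44220


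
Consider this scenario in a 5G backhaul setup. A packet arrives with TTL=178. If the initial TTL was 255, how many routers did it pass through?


Given: initial TTL = 255, received TTL = 178
Hops = initial TTL - received TTL
Hops = 255 - 178 = 77

77


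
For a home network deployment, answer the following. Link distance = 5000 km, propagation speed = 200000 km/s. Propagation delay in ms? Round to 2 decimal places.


Given: distance = 5000 km, speed = 200000 km/s
Delay = distance / speed = 5000 / 200000 seconds
Delay in ms = 5000 * 1000 / 200000
Delay = 25.0000 ms
Rounded to 2 dp = 25.00 ms

25.00


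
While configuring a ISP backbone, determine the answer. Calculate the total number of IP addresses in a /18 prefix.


Given: CIDR prefix /18
Host bits = 32 - 18 = 14
Total addresses = 2^14 = 16384

16384


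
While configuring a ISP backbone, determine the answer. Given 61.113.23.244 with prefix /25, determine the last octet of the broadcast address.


Given: IP = 61.113.23.244, prefix = /25
Host bits = 32 - 25 = 7
Network last octet = 244 AND mask = 128
Host part size = 2^7 - 1 = 127
Broadcast last octet = 128 OR 127 = 255

255


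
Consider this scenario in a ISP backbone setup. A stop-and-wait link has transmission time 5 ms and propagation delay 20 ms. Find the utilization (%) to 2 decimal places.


Given: Ttrans = 5 ms, Tprop = 20 ms
RTT = 2 * Tprop = 2 * 20 = 40 ms
U = Ttrans / (Ttrans + RTT)
U = 5 / (5 + 40)
U = 5 / 45 = 0.111111
U% = 11.11%

11.11


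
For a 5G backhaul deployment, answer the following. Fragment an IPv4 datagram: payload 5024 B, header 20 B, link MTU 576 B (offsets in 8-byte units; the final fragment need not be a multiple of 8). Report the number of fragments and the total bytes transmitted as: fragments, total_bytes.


Max data per non-final fragment = floor((MTU - header)/8)*8 = floor((576 - 20)/8)*8 = floor(556/8)*8 = 552 B
Final fragment needs no 8-byte alignment: it can carry up to MTU - header = 556 B
Non-final fragments needed = ceil((payload - 556) / 552) = ceil(4468/552) = ceil(8.0942) = 9
Number of fragments = 9 + 1 = 10
Fragment sizes (data): 9 * 552 B + 56 B (last, 56 <= 556 OK)
Total bytes sent = payload + n_frags * header = 5024 + 10*20 = 5024 + 200 = 5224 B

10, 5224
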